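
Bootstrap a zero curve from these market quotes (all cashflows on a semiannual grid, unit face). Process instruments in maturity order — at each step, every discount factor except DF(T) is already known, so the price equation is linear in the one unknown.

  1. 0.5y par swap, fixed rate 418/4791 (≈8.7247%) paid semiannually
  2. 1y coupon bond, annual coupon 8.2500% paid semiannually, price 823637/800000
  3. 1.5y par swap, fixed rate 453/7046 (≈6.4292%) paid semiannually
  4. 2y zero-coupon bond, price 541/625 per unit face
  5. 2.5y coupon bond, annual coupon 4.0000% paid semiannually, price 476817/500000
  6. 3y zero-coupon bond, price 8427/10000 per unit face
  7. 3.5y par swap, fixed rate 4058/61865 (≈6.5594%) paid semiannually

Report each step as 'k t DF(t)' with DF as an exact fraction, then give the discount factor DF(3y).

1 1/2 4791/5000
2 1 2377/2500
3 3/2 4547/5000
4 2 541/625
5 5/2 8627/10000
6 3 8427/10000
7 7/2 7971/10000
DF(3y) = 8427/10000 ≈ 0.842700

step 1 [0.5y] swap r/2=209/4791: DF=(1 − 209/4791·(0))/(1+209/4791) = 4791/5000 ≈ 0.958200
step 2 [1y] bond c/2=33/800: DF=(823637/800000 − 33/800·(0.958200))/(1+33/800) = 2377/2500 ≈ 0.950800
step 3 [1.5y] swap r/2=453/14092: DF=(1 − 453/14092·(0.958200+0.950800))/(1+453/14092) = 4547/5000 ≈ 0.909400
step 4 [2y] zero: DF = P = 541/625 ≈ 0.865600
step 5 [2.5y] bond c/2=1/50: DF=(476817/500000 − 1/50·(0.958200+0.950800+0.909400+0.865600))/(1+1/50) = 8627/10000 ≈ 0.862700
step 6 [3y] zero: DF = P = 8427/10000 ≈ 0.842700
step 7 [3.5y] swap r/2=2029/61865: DF=(1 − 2029/61865·(0.958200+0.950800+0.909400+0.865600+0.862700+0.842700))/(1+2029/61865) = 7971/10000 ≈ 0.797100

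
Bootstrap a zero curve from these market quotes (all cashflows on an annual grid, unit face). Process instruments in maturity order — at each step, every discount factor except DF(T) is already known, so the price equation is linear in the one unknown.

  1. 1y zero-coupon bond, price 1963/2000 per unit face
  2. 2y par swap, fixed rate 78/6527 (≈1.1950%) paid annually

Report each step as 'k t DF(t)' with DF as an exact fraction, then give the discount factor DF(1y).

1 1 1963/2000
2 2 4883/5000
DF(1y) = 1963/2000 ≈ 0.981500

step 1 [1y] zero: DF = P = 1963/2000 ≈ 0.981500
step 2 [2y] swap r/1=78/6527: DF=(1 − 78/6527·(0.981500))/(1+78/6527) = 4883/5000 ≈ 0.976600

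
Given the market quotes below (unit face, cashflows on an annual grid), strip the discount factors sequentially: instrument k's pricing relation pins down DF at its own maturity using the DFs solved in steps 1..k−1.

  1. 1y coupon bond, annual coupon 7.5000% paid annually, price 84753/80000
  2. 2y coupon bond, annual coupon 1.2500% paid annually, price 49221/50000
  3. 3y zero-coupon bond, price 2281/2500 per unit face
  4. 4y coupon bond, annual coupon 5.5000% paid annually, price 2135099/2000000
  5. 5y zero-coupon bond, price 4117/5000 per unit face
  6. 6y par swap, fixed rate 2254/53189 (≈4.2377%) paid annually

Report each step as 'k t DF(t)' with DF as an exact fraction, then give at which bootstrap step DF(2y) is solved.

step 1 [1y] bond c/1=3/40: DF=(84753/80000 − 3/40·(0))/(1+3/40) = 1971/2000 ≈ 0.985500
step 2 [2y] bond c/1=1/80: DF=(49221/50000 − 1/80·(0.985500))/(1+1/80) = 9601/10000 ≈ 0.960100
step 3 [3y] zero: DF = P = 2281/2500 ≈ 0.912400
step 4 [4y] bond c/1=11/200: DF=(2135099/2000000 − 11/200·(0.985500+0.960100+0.912400))/(1+11/200) = 8629/10000 ≈ 0.862900
step 5 [5y] zero: DF = P = 4117/5000 ≈ 0.823400
step 6 [6y] swap r/1=2254/53189: DF=(1 − 2254/53189·(0.985500+0.960100+0.912400+0.862900+0.823400))/(1+2254/53189) = 3873/5000 ≈ 0.774600

1 1 1971/2000
2 2 9601/10000
3 3 2281/2500
4 4 8629/10000
5 5 4117/5000
6 6 3873/5000
DF(2y) is solved at step 2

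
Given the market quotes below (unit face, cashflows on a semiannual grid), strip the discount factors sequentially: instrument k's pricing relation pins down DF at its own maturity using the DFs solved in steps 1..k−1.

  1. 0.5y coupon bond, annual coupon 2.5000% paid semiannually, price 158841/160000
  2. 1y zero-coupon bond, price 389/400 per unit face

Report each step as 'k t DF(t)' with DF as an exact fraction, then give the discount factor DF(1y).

step 1 [0.5y] bond c/2=1/80: DF=(158841/160000 − 1/80·(0))/(1+1/80) = 1961/2000 ≈ 0.980500
step 2 [1y] zero: DF = P = 389/400 ≈ 0.972500

1 1/2 1961/2000
2 1 389/400
DF(1y) = 389/400 ≈ 0.972500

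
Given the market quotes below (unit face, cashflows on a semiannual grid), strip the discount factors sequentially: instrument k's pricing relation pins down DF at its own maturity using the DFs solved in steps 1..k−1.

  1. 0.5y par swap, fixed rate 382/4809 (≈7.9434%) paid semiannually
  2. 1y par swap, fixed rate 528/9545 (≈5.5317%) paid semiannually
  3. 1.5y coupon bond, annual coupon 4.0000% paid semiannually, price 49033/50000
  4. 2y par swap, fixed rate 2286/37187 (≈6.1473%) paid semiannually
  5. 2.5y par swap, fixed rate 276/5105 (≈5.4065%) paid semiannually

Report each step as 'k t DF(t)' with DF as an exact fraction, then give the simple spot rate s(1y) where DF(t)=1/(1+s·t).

1 1/2 4809/5000
2 1 592/625
3 3/2 231/250
4 2 8857/10000
5 5/2 4379/5000
s(1y) = (1/(592/625) − 1)/(1) = 33/592 ≈ 5.5743%

step 1 [0.5y] swap r/2=191/4809: DF=(1 − 191/4809·(0))/(1+191/4809) = 4809/5000 ≈ 0.961800
step 2 [1y] swap r/2=264/9545: DF=(1 − 264/9545·(0.961800))/(1+264/9545) = 592/625 ≈ 0.947200
step 3 [1.5y] bond c/2=1/50: DF=(49033/50000 − 1/50·(0.961800+0.947200))/(1+1/50) = 231/250 ≈ 0.924000
step 4 [2y] swap r/2=1143/37187: DF=(1 − 1143/37187·(0.961800+0.947200+0.924000))/(1+1143/37187) = 8857/10000 ≈ 0.885700
step 5 [2.5y] swap r/2=138/5105: DF=(1 − 138/5105·(0.961800+0.947200+0.924000+0.885700))/(1+138/5105) = 4379/5000 ≈ 0.875800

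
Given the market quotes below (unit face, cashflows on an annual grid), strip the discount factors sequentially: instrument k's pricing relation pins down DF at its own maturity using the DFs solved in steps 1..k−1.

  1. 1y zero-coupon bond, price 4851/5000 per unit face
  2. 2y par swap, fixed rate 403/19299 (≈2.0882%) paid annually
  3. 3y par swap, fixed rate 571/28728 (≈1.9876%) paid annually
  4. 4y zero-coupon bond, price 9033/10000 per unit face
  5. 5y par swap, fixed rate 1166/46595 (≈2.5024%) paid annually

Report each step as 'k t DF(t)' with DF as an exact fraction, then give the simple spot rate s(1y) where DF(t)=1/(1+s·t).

step 1 [1y] zero: DF = P = 4851/5000 ≈ 0.970200
step 2 [2y] swap r/1=403/19299: DF=(1 − 403/19299·(0.970200))/(1+403/19299) = 9597/10000 ≈ 0.959700
step 3 [3y] swap r/1=571/28728: DF=(1 − 571/28728·(0.970200+0.959700))/(1+571/28728) = 9429/10000 ≈ 0.942900
step 4 [4y] zero: DF = P = 9033/10000 ≈ 0.903300
step 5 [5y] swap r/1=1166/46595: DF=(1 − 1166/46595·(0.970200+0.959700+0.942900+0.903300))/(1+1166/46595) = 4417/5000 ≈ 0.883400

1 1 4851/5000
2 2 9597/10000
3 3 9429/10000
4 4 9033/10000
5 5 4417/5000
s(1y) = (1/(4851/5000) − 1)/(1) = 149/4851 ≈ 3.0715%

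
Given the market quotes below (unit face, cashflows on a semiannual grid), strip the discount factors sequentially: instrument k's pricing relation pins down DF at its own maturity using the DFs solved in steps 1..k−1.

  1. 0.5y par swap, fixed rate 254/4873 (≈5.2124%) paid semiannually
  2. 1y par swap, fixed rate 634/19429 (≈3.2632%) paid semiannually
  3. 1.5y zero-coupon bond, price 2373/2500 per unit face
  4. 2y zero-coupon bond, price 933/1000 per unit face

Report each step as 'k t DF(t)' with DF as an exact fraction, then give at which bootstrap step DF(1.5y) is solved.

step 1 [0.5y] swap r/2=127/4873: DF=(1 − 127/4873·(0))/(1+127/4873) = 4873/5000 ≈ 0.974600
step 2 [1y] swap r/2=317/19429: DF=(1 − 317/19429·(0.974600))/(1+317/19429) = 9683/10000 ≈ 0.968300
step 3 [1.5y] zero: DF = P = 2373/2500 ≈ 0.949200
step 4 [2y] zero: DF = P = 933/1000 ≈ 0.933000

1 1/2 4873/5000
2 1 9683/10000
3 3/2 2373/2500
4 2 933/1000
DF(1.5y) is solved at step 3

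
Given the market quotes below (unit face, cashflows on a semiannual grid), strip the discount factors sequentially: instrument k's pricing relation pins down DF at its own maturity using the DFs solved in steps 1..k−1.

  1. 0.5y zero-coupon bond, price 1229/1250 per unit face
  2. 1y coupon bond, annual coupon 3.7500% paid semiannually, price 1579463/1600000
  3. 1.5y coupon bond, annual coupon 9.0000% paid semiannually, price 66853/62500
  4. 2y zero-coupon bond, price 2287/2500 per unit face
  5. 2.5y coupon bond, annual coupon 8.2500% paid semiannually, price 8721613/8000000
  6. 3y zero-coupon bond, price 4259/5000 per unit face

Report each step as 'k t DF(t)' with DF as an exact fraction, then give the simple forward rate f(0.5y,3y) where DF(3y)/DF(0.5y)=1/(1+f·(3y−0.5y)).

1 1/2 1229/1250
2 1 9509/10000
3 3/2 9403/10000
4 2 2287/2500
5 5/2 8969/10000
6 3 4259/5000
f(0.5y,3y) = ((1229/1250)/(4259/5000) − 1)/(5/2) = 1314/21295 ≈ 6.1705%

step 1 [0.5y] zero: DF = P = 1229/1250 ≈ 0.983200
step 2 [1y] bond c/2=3/160: DF=(1579463/1600000 − 3/160·(0.983200))/(1+3/160) = 9509/10000 ≈ 0.950900
step 3 [1.5y] bond c/2=9/200: DF=(66853/62500 − 9/200·(0.983200+0.950900))/(1+9/200) = 9403/10000 ≈ 0.940300
step 4 [2y] zero: DF = P = 2287/2500 ≈ 0.914800
step 5 [2.5y] bond c/2=33/800: DF=(8721613/8000000 − 33/800·(0.983200+0.950900+0.940300+0.914800))/(1+33/800) = 8969/10000 ≈ 0.896900
step 6 [3y] zero: DF = P = 4259/5000 ≈ 0.851800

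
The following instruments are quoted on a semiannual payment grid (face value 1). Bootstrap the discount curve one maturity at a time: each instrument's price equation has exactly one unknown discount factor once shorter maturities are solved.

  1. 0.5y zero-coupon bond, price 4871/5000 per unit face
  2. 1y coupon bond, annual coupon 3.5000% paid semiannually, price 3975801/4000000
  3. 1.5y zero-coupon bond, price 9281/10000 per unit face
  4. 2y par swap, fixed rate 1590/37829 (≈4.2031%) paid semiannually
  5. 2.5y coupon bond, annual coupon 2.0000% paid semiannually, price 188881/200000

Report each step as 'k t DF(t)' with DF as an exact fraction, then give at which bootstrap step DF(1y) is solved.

1 1/2 4871/5000
2 1 9601/10000
3 3/2 9281/10000
4 2 1841/2000
5 5/2 561/625
DF(1y) is solved at step 2

step 1 [0.5y] zero: DF = P = 4871/5000 ≈ 0.974200
step 2 [1y] bond c/2=7/400: DF=(3975801/4000000 − 7/400·(0.974200))/(1+7/400) = 9601/10000 ≈ 0.960100
step 3 [1.5y] zero: DF = P = 9281/10000 ≈ 0.928100
step 4 [2y] swap r/2=795/37829: DF=(1 − 795/37829·(0.974200+0.960100+0.928100))/(1+795/37829) = 1841/2000 ≈ 0.920500
step 5 [2.5y] bond c/2=1/100: DF=(188881/200000 − 1/100·(0.974200+0.960100+0.928100+0.920500))/(1+1/100) = 561/625 ≈ 0.897600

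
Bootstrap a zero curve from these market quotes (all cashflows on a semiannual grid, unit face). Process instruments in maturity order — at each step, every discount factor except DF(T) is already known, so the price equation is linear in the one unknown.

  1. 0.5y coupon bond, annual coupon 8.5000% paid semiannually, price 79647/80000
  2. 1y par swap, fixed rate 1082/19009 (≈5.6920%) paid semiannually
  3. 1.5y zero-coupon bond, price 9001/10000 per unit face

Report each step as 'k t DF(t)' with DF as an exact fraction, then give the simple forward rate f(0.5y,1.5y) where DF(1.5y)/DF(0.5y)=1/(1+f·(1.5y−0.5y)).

1 1/2 191/200
2 1 9459/10000
3 3/2 9001/10000
f(0.5y,1.5y) = ((191/200)/(9001/10000) − 1)/(1) = 549/9001 ≈ 6.0993%

step 1 [0.5y] bond c/2=17/400: DF=(79647/80000 − 17/400·(0))/(1+17/400) = 191/200 ≈ 0.955000
step 2 [1y] swap r/2=541/19009: DF=(1 − 541/19009·(0.955000))/(1+541/19009) = 9459/10000 ≈ 0.945900
step 3 [1.5y] zero: DF = P = 9001/10000 ≈ 0.900100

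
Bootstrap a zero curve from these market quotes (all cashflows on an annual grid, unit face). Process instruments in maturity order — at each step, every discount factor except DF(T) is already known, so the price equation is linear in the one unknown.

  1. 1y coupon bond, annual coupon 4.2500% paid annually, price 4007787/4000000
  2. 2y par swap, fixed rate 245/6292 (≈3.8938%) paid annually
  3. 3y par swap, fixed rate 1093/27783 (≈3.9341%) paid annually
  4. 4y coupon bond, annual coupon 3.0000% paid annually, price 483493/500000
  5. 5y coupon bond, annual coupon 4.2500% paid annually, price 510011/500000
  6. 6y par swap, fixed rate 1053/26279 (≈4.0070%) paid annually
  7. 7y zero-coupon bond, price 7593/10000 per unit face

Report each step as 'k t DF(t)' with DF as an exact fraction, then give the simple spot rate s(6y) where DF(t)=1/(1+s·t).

1 1 9611/10000
2 2 1853/2000
3 3 8907/10000
4 4 8579/10000
5 5 4151/5000
6 6 3947/5000
7 7 7593/10000
s(6y) = (1/(3947/5000) − 1)/(6) = 351/7894 ≈ 4.4464%

step 1 [1y] bond c/1=17/400: DF=(4007787/4000000 − 17/400·(0))/(1+17/400) = 9611/10000 ≈ 0.961100
step 2 [2y] swap r/1=245/6292: DF=(1 − 245/6292·(0.961100))/(1+245/6292) = 1853/2000 ≈ 0.926500
step 3 [3y] swap r/1=1093/27783: DF=(1 − 1093/27783·(0.961100+0.926500))/(1+1093/27783) = 8907/10000 ≈ 0.890700
step 4 [4y] bond c/1=3/100: DF=(483493/500000 − 3/100·(0.961100+0.926500+0.890700))/(1+3/100) = 8579/10000 ≈ 0.857900
step 5 [5y] bond c/1=17/400: DF=(510011/500000 − 17/400·(0.961100+0.926500+0.890700+0.857900))/(1+17/400) = 4151/5000 ≈ 0.830200
step 6 [6y] swap r/1=1053/26279: DF=(1 − 1053/26279·(0.961100+0.926500+0.890700+0.857900+0.830200))/(1+1053/26279) = 3947/5000 ≈ 0.789400
step 7 [7y] zero: DF = P = 7593/10000 ≈ 0.759300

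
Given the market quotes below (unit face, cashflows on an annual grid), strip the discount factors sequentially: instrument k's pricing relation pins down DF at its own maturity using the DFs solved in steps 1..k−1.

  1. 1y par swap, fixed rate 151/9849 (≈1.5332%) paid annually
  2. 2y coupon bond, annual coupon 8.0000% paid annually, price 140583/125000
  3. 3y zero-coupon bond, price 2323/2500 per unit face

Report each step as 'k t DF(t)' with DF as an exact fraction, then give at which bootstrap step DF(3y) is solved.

step 1 [1y] swap r/1=151/9849: DF=(1 − 151/9849·(0))/(1+151/9849) = 9849/10000 ≈ 0.984900
step 2 [2y] bond c/1=2/25: DF=(140583/125000 − 2/25·(0.984900))/(1+2/25) = 2421/2500 ≈ 0.968400
step 3 [3y] zero: DF = P = 2323/2500 ≈ 0.929200

1 1 9849/10000
2 2 2421/2500
3 3 2323/2500
DF(3y) is solved at step 3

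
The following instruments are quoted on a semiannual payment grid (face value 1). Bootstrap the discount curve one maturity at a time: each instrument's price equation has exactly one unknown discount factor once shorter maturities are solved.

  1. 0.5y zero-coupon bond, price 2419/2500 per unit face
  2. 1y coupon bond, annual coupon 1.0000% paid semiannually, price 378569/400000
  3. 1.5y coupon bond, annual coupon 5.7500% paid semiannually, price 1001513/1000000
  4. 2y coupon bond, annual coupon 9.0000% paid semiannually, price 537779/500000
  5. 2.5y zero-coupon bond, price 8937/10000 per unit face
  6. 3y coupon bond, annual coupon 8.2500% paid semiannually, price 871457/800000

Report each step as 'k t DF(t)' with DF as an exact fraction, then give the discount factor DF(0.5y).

step 1 [0.5y] zero: DF = P = 2419/2500 ≈ 0.967600
step 2 [1y] bond c/2=1/200: DF=(378569/400000 − 1/200·(0.967600))/(1+1/200) = 9369/10000 ≈ 0.936900
step 3 [1.5y] bond c/2=23/800: DF=(1001513/1000000 − 23/800·(0.967600+0.936900))/(1+23/800) = 9203/10000 ≈ 0.920300
step 4 [2y] bond c/2=9/200: DF=(537779/500000 − 9/200·(0.967600+0.936900+0.920300))/(1+9/200) = 2269/2500 ≈ 0.907600
step 5 [2.5y] zero: DF = P = 8937/10000 ≈ 0.893700
step 6 [3y] bond c/2=33/800: DF=(871457/800000 − 33/800·(0.967600+0.936900+0.920300+0.907600+0.893700))/(1+33/800) = 8629/10000 ≈ 0.862900

1 1/2 2419/2500
2 1 9369/10000
3 3/2 9203/10000
4 2 2269/2500
5 5/2 8937/10000
6 3 8629/10000
DF(0.5y) = 2419/2500 ≈ 0.967600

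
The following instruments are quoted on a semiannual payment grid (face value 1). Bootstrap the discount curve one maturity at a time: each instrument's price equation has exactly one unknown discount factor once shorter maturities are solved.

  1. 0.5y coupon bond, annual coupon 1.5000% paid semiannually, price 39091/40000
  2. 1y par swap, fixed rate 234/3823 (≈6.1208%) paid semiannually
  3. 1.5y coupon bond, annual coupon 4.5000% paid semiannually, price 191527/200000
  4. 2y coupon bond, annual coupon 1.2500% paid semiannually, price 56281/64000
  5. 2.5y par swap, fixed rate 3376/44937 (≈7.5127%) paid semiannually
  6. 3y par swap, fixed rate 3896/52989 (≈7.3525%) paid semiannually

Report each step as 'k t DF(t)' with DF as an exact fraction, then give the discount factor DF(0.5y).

1 1/2 97/100
2 1 1883/2000
3 3/2 1789/2000
4 2 1713/2000
5 5/2 1039/1250
6 3 2013/2500
DF(0.5y) = 97/100 ≈ 0.970000

step 1 [0.5y] bond c/2=3/400: DF=(39091/40000 − 3/400·(0))/(1+3/400) = 97/100 ≈ 0.970000
step 2 [1y] swap r/2=117/3823: DF=(1 − 117/3823·(0.970000))/(1+117/3823) = 1883/2000 ≈ 0.941500
step 3 [1.5y] bond c/2=9/400: DF=(191527/200000 − 9/400·(0.970000+0.941500))/(1+9/400) = 1789/2000 ≈ 0.894500
step 4 [2y] bond c/2=1/160: DF=(56281/64000 − 1/160·(0.970000+0.941500+0.894500))/(1+1/160) = 1713/2000 ≈ 0.856500
step 5 [2.5y] swap r/2=1688/44937: DF=(1 − 1688/44937·(0.970000+0.941500+0.894500+0.856500))/(1+1688/44937) = 1039/1250 ≈ 0.831200
step 6 [3y] swap r/2=1948/52989: DF=(1 − 1948/52989·(0.970000+0.941500+0.894500+0.856500+0.831200))/(1+1948/52989) = 2013/2500 ≈ 0.805200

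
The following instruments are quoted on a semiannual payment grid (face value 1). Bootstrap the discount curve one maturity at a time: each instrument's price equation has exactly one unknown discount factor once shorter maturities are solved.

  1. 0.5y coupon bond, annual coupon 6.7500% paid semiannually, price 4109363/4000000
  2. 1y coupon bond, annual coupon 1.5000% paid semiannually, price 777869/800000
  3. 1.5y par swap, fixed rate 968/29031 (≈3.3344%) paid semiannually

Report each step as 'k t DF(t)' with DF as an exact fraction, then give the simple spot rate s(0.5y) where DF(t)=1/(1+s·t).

1 1/2 4969/5000
2 1 9577/10000
3 3/2 2379/2500
s(0.5y) = (1/(4969/5000) − 1)/(1/2) = 62/4969 ≈ 1.2477%

step 1 [0.5y] bond c/2=27/800: DF=(4109363/4000000 − 27/800·(0))/(1+27/800) = 4969/5000 ≈ 0.993800
step 2 [1y] bond c/2=3/400: DF=(777869/800000 − 3/400·(0.993800))/(1+3/400) = 9577/10000 ≈ 0.957700
step 3 [1.5y] swap r/2=484/29031: DF=(1 − 484/29031·(0.993800+0.957700))/(1+484/29031) = 2379/2500 ≈ 0.951600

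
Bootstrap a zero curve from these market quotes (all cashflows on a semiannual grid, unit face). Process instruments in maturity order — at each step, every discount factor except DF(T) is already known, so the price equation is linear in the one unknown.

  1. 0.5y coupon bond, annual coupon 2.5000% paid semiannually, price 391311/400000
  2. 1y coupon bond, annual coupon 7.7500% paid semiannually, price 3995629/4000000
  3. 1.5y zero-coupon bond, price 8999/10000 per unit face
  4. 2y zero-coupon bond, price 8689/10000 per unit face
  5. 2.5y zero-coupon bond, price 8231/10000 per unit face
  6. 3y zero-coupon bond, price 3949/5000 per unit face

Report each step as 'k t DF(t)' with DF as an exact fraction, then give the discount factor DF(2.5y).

step 1 [0.5y] bond c/2=1/80: DF=(391311/400000 − 1/80·(0))/(1+1/80) = 4831/5000 ≈ 0.966200
step 2 [1y] bond c/2=31/800: DF=(3995629/4000000 − 31/800·(0.966200))/(1+31/800) = 1157/1250 ≈ 0.925600
step 3 [1.5y] zero: DF = P = 8999/10000 ≈ 0.899900
step 4 [2y] zero: DF = P = 8689/10000 ≈ 0.868900
step 5 [2.5y] zero: DF = P = 8231/10000 ≈ 0.823100
step 6 [3y] zero: DF = P = 3949/5000 ≈ 0.789800

1 1/2 4831/5000
2 1 1157/1250
3 3/2 8999/10000
4 2 8689/10000
5 5/2 8231/10000
6 3 3949/5000
DF(2.5y) = 8231/10000 ≈ 0.823100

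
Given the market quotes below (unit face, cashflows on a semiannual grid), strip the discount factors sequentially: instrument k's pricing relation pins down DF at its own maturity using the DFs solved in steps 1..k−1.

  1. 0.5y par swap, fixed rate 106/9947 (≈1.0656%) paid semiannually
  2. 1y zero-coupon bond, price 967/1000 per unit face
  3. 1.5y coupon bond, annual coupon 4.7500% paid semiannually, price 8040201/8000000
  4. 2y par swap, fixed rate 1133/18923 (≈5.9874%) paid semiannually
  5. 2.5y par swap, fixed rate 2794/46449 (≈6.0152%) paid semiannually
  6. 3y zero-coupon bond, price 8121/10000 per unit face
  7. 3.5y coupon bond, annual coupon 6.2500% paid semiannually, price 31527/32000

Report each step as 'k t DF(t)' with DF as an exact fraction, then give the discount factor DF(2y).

1 1/2 9947/10000
2 1 967/1000
3 3/2 4681/5000
4 2 8867/10000
5 5/2 8603/10000
6 3 8121/10000
7 7/2 79/100
DF(2y) = 8867/10000 ≈ 0.886700

step 1 [0.5y] swap r/2=53/9947: DF=(1 − 53/9947·(0))/(1+53/9947) = 9947/10000 ≈ 0.994700
step 2 [1y] zero: DF = P = 967/1000 ≈ 0.967000
step 3 [1.5y] bond c/2=19/800: DF=(8040201/8000000 − 19/800·(0.994700+0.967000))/(1+19/800) = 4681/5000 ≈ 0.936200
step 4 [2y] swap r/2=1133/37846: DF=(1 − 1133/37846·(0.994700+0.967000+0.936200))/(1+1133/37846) = 8867/10000 ≈ 0.886700
step 5 [2.5y] swap r/2=1397/46449: DF=(1 − 1397/46449·(0.994700+0.967000+0.936200+0.886700))/(1+1397/46449) = 8603/10000 ≈ 0.860300
step 6 [3y] zero: DF = P = 8121/10000 ≈ 0.812100
step 7 [3.5y] bond c/2=1/32: DF=(31527/32000 − 1/32·(0.994700+0.967000+0.936200+0.886700+0.860300+0.812100))/(1+1/32) = 79/100 ≈ 0.790000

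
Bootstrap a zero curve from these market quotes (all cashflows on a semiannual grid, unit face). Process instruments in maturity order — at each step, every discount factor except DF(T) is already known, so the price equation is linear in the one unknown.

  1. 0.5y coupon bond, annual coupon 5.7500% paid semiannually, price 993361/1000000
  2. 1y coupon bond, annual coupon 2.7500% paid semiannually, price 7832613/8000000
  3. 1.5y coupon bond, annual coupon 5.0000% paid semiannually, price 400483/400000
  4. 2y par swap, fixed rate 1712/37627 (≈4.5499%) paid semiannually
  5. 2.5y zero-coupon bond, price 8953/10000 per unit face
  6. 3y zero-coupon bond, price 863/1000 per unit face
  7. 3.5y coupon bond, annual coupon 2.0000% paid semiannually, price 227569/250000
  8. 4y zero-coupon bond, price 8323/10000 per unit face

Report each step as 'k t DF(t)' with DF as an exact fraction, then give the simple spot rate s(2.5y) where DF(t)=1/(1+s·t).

1 1/2 1207/1250
2 1 9527/10000
3 3/2 93/100
4 2 1143/1250
5 5/2 8953/10000
6 3 863/1000
7 7/2 4233/5000
8 4 8323/10000
s(2.5y) = (1/(8953/10000) − 1)/(5/2) = 2094/44765 ≈ 4.6778%

step 1 [0.5y] bond c/2=23/800: DF=(993361/1000000 − 23/800·(0))/(1+23/800) = 1207/1250 ≈ 0.965600
step 2 [1y] bond c/2=11/800: DF=(7832613/8000000 − 11/800·(0.965600))/(1+11/800) = 9527/10000 ≈ 0.952700
step 3 [1.5y] bond c/2=1/40: DF=(400483/400000 − 1/40·(0.965600+0.952700))/(1+1/40) = 93/100 ≈ 0.930000
step 4 [2y] swap r/2=856/37627: DF=(1 − 856/37627·(0.965600+0.952700+0.930000))/(1+856/37627) = 1143/1250 ≈ 0.914400
step 5 [2.5y] zero: DF = P = 8953/10000 ≈ 0.895300
step 6 [3y] zero: DF = P = 863/1000 ≈ 0.863000
step 7 [3.5y] bond c/2=1/100: DF=(227569/250000 − 1/100·(0.965600+0.952700+0.930000+0.914400+0.895300+0.863000))/(1+1/100) = 4233/5000 ≈ 0.846600
step 8 [4y] zero: DF = P = 8323/10000 ≈ 0.832300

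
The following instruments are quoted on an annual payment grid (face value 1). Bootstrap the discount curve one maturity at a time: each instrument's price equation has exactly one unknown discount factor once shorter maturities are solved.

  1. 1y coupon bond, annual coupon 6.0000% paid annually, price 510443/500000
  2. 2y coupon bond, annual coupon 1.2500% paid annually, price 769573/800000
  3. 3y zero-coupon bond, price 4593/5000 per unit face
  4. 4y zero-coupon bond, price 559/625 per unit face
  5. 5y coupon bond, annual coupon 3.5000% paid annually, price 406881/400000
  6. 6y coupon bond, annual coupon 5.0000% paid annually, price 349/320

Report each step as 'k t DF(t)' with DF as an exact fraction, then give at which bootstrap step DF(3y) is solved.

1 1 9631/10000
2 2 4691/5000
3 3 4593/5000
4 4 559/625
5 5 2143/2500
6 6 821/1000
DF(3y) is solved at step 3

step 1 [1y] bond c/1=3/50: DF=(510443/500000 − 3/50·(0))/(1+3/50) = 9631/10000 ≈ 0.963100
step 2 [2y] bond c/1=1/80: DF=(769573/800000 − 1/80·(0.963100))/(1+1/80) = 4691/5000 ≈ 0.938200
step 3 [3y] zero: DF = P = 4593/5000 ≈ 0.918600
step 4 [4y] zero: DF = P = 559/625 ≈ 0.894400
step 5 [5y] bond c/1=7/200: DF=(406881/400000 − 7/200·(0.963100+0.938200+0.918600+0.894400))/(1+7/200) = 2143/2500 ≈ 0.857200
step 6 [6y] bond c/1=1/20: DF=(349/320 − 1/20·(0.963100+0.938200+0.918600+0.894400+0.857200))/(1+1/20) = 821/1000 ≈ 0.821000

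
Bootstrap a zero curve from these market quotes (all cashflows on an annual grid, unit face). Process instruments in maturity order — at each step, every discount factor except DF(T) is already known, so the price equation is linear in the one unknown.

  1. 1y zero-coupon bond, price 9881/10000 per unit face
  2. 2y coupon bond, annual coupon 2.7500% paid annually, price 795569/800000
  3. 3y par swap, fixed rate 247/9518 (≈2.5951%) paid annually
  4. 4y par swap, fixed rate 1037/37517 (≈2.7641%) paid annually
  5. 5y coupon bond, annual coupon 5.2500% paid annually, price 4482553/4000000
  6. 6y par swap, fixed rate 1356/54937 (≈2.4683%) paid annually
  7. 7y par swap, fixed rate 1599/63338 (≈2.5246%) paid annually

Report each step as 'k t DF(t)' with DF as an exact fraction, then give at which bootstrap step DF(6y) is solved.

1 1 9881/10000
2 2 4707/5000
3 3 9259/10000
4 4 8963/10000
5 5 1097/1250
6 6 2161/2500
7 7 8401/10000
DF(6y) is solved at step 6

step 1 [1y] zero: DF = P = 9881/10000 ≈ 0.988100
step 2 [2y] bond c/1=11/400: DF=(795569/800000 − 11/400·(0.988100))/(1+11/400) = 4707/5000 ≈ 0.941400
step 3 [3y] swap r/1=247/9518: DF=(1 − 247/9518·(0.988100+0.941400))/(1+247/9518) = 9259/10000 ≈ 0.925900
step 4 [4y] swap r/1=1037/37517: DF=(1 − 1037/37517·(0.988100+0.941400+0.925900))/(1+1037/37517) = 8963/10000 ≈ 0.896300
step 5 [5y] bond c/1=21/400: DF=(4482553/4000000 − 21/400·(0.988100+0.941400+0.925900+0.896300))/(1+21/400) = 1097/1250 ≈ 0.877600
step 6 [6y] swap r/1=1356/54937: DF=(1 − 1356/54937·(0.988100+0.941400+0.925900+0.896300+0.877600))/(1+1356/54937) = 2161/2500 ≈ 0.864400
step 7 [7y] swap r/1=1599/63338: DF=(1 − 1599/63338·(0.988100+0.941400+0.925900+0.896300+0.877600+0.864400))/(1+1599/63338) = 8401/10000 ≈ 0.840100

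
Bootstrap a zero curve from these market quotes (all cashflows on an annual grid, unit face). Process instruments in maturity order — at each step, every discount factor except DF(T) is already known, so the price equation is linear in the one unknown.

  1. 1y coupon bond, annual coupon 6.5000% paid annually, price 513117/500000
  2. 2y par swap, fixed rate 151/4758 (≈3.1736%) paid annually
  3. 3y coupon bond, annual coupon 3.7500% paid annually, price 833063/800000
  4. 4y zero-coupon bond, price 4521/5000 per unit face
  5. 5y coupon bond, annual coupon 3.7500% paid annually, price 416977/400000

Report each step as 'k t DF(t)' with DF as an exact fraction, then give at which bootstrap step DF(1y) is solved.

1 1 2409/2500
2 2 2349/2500
3 3 9349/10000
4 4 4521/5000
5 5 1739/2000
DF(1y) is solved at step 1

step 1 [1y] bond c/1=13/200: DF=(513117/500000 − 13/200·(0))/(1+13/200) = 2409/2500 ≈ 0.963600
step 2 [2y] swap r/1=151/4758: DF=(1 − 151/4758·(0.963600))/(1+151/4758) = 2349/2500 ≈ 0.939600
step 3 [3y] bond c/1=3/80: DF=(833063/800000 − 3/80·(0.963600+0.939600))/(1+3/80) = 9349/10000 ≈ 0.934900
step 4 [4y] zero: DF = P = 4521/5000 ≈ 0.904200
step 5 [5y] bond c/1=3/80: DF=(416977/400000 − 3/80·(0.963600+0.939600+0.934900+0.904200))/(1+3/80) = 1739/2000 ≈ 0.869500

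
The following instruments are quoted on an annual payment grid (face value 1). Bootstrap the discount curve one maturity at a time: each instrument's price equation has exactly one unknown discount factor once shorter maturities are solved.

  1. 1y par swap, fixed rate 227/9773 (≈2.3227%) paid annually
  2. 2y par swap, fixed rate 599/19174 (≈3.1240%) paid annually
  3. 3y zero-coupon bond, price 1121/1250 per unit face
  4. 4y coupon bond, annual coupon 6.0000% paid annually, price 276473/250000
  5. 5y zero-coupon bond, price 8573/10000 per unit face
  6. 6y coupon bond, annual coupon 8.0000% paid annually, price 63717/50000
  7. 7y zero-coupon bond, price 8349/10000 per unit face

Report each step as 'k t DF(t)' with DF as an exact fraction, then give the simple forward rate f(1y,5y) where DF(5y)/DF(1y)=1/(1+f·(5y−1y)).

step 1 [1y] swap r/1=227/9773: DF=(1 − 227/9773·(0))/(1+227/9773) = 9773/10000 ≈ 0.977300
step 2 [2y] swap r/1=599/19174: DF=(1 − 599/19174·(0.977300))/(1+599/19174) = 9401/10000 ≈ 0.940100
step 3 [3y] zero: DF = P = 1121/1250 ≈ 0.896800
step 4 [4y] bond c/1=3/50: DF=(276473/250000 − 3/50·(0.977300+0.940100+0.896800))/(1+3/50) = 221/250 ≈ 0.884000
step 5 [5y] zero: DF = P = 8573/10000 ≈ 0.857300
step 6 [6y] bond c/1=2/25: DF=(63717/50000 − 2/25·(0.977300+0.940100+0.896800+0.884000+0.857300))/(1+2/25) = 337/400 ≈ 0.842500
step 7 [7y] zero: DF = P = 8349/10000 ≈ 0.834900

1 1 9773/10000
2 2 9401/10000
3 3 1121/1250
4 4 221/250
5 5 8573/10000
6 6 337/400
7 7 8349/10000
f(1y,5y) = ((9773/10000)/(8573/10000) − 1)/(4) = 300/8573 ≈ 3.4994%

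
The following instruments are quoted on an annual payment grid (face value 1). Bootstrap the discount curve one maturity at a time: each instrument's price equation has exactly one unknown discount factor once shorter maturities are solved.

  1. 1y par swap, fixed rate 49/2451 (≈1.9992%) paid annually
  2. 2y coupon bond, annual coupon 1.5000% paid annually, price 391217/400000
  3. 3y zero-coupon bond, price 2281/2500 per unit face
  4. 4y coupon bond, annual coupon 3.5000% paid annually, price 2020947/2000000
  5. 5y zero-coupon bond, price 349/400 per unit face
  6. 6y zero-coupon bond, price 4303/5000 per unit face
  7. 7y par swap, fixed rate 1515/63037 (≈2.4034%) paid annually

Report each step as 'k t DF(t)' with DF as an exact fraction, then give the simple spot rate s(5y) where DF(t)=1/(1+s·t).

step 1 [1y] swap r/1=49/2451: DF=(1 − 49/2451·(0))/(1+49/2451) = 2451/2500 ≈ 0.980400
step 2 [2y] bond c/1=3/200: DF=(391217/400000 − 3/200·(0.980400))/(1+3/200) = 9491/10000 ≈ 0.949100
step 3 [3y] zero: DF = P = 2281/2500 ≈ 0.912400
step 4 [4y] bond c/1=7/200: DF=(2020947/2000000 − 7/200·(0.980400+0.949100+0.912400))/(1+7/200) = 4401/5000 ≈ 0.880200
step 5 [5y] zero: DF = P = 349/400 ≈ 0.872500
step 6 [6y] zero: DF = P = 4303/5000 ≈ 0.860600
step 7 [7y] swap r/1=1515/63037: DF=(1 − 1515/63037·(0.980400+0.949100+0.912400+0.880200+0.872500+0.860600))/(1+1515/63037) = 1697/2000 ≈ 0.848500

1 1 2451/2500
2 2 9491/10000
3 3 2281/2500
4 4 4401/5000
5 5 349/400
6 6 4303/5000
7 7 1697/2000
s(5y) = (1/(349/400) − 1)/(5) = 51/1745 ≈ 2.9226%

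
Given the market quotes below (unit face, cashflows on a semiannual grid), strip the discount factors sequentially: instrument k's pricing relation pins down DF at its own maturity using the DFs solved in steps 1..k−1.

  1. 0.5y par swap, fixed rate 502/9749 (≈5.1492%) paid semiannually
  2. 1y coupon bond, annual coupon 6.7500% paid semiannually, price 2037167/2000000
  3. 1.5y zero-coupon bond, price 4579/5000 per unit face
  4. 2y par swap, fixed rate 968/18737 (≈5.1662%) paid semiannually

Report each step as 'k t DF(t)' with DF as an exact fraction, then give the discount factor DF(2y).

1 1/2 9749/10000
2 1 1907/2000
3 3/2 4579/5000
4 2 1129/1250
DF(2y) = 1129/1250 ≈ 0.903200

step 1 [0.5y] swap r/2=251/9749: DF=(1 − 251/9749·(0))/(1+251/9749) = 9749/10000 ≈ 0.974900
step 2 [1y] bond c/2=27/800: DF=(2037167/2000000 − 27/800·(0.974900))/(1+27/800) = 1907/2000 ≈ 0.953500
step 3 [1.5y] zero: DF = P = 4579/5000 ≈ 0.915800
step 4 [2y] swap r/2=484/18737: DF=(1 − 484/18737·(0.974900+0.953500+0.915800))/(1+484/18737) = 1129/1250 ≈ 0.903200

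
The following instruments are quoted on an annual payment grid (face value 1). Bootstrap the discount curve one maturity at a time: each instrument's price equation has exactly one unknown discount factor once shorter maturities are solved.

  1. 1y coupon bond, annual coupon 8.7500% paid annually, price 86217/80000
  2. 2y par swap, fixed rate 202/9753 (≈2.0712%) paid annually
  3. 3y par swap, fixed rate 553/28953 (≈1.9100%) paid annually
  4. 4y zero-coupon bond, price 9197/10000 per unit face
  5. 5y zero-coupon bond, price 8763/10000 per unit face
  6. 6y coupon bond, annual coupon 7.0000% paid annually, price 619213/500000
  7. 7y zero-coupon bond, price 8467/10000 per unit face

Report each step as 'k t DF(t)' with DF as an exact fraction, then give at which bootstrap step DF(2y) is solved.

1 1 991/1000
2 2 2399/2500
3 3 9447/10000
4 4 9197/10000
5 5 8763/10000
6 6 1701/2000
7 7 8467/10000
DF(2y) is solved at step 2

step 1 [1y] bond c/1=7/80: DF=(86217/80000 − 7/80·(0))/(1+7/80) = 991/1000 ≈ 0.991000
step 2 [2y] swap r/1=202/9753: DF=(1 − 202/9753·(0.991000))/(1+202/9753) = 2399/2500 ≈ 0.959600
step 3 [3y] swap r/1=553/28953: DF=(1 − 553/28953·(0.991000+0.959600))/(1+553/28953) = 9447/10000 ≈ 0.944700
step 4 [4y] zero: DF = P = 9197/10000 ≈ 0.919700
step 5 [5y] zero: DF = P = 8763/10000 ≈ 0.876300
step 6 [6y] bond c/1=7/100: DF=(619213/500000 − 7/100·(0.991000+0.959600+0.944700+0.919700+0.876300))/(1+7/100) = 1701/2000 ≈ 0.850500
step 7 [7y] zero: DF = P = 8467/10000 ≈ 0.846700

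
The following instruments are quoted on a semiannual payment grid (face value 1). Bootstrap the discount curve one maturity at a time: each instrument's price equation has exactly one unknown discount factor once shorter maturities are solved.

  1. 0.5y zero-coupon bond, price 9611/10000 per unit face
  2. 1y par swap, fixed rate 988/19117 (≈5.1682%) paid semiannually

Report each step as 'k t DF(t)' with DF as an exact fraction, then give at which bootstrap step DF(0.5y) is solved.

step 1 [0.5y] zero: DF = P = 9611/10000 ≈ 0.961100
step 2 [1y] swap r/2=494/19117: DF=(1 − 494/19117·(0.961100))/(1+494/19117) = 4753/5000 ≈ 0.950600

1 1/2 9611/10000
2 1 4753/5000
DF(0.5y) is solved at step 1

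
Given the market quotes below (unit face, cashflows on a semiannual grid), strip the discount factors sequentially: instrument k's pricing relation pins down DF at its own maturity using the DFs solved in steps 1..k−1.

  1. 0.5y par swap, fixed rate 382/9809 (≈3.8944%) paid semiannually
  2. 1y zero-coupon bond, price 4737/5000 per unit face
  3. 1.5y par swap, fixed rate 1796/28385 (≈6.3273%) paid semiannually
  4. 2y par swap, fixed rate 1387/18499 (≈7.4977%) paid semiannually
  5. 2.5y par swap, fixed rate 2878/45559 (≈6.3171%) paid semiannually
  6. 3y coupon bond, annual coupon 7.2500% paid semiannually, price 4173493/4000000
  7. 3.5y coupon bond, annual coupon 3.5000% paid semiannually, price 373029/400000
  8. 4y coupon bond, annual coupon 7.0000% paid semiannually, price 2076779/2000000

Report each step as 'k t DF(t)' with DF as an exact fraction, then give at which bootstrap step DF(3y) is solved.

step 1 [0.5y] swap r/2=191/9809: DF=(1 − 191/9809·(0))/(1+191/9809) = 9809/10000 ≈ 0.980900
step 2 [1y] zero: DF = P = 4737/5000 ≈ 0.947400
step 3 [1.5y] swap r/2=898/28385: DF=(1 − 898/28385·(0.980900+0.947400))/(1+898/28385) = 4551/5000 ≈ 0.910200
step 4 [2y] swap r/2=1387/36998: DF=(1 − 1387/36998·(0.980900+0.947400+0.910200))/(1+1387/36998) = 8613/10000 ≈ 0.861300
step 5 [2.5y] swap r/2=1439/45559: DF=(1 − 1439/45559·(0.980900+0.947400+0.910200+0.861300))/(1+1439/45559) = 8561/10000 ≈ 0.856100
step 6 [3y] bond c/2=29/800: DF=(4173493/4000000 − 29/800·(0.980900+0.947400+0.910200+0.861300+0.856100))/(1+29/800) = 339/400 ≈ 0.847500
step 7 [3.5y] bond c/2=7/400: DF=(373029/400000 − 7/400·(0.980900+0.947400+0.910200+0.861300+0.856100+0.847500))/(1+7/400) = 2059/2500 ≈ 0.823600
step 8 [4y] bond c/2=7/200: DF=(2076779/2000000 − 7/200·(0.980900+0.947400+0.910200+0.861300+0.856100+0.847500+0.823600))/(1+7/200) = 7927/10000 ≈ 0.792700

1 1/2 9809/10000
2 1 4737/5000
3 3/2 4551/5000
4 2 8613/10000
5 5/2 8561/10000
6 3 339/400
7 7/2 2059/2500
8 4 7927/10000
DF(3y) is solved at step 6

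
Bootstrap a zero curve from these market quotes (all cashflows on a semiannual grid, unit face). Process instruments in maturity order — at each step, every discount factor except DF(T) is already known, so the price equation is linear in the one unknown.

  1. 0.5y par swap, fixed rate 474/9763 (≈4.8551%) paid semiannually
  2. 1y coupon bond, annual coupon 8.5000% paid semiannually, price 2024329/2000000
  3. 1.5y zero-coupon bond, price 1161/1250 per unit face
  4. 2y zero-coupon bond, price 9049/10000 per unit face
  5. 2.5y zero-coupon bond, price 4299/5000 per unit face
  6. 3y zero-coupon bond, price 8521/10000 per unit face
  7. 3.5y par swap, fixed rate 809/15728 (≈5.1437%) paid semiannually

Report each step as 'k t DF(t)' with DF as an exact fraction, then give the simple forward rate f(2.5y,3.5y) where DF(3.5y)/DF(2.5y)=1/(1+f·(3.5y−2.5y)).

1 1/2 9763/10000
2 1 9311/10000
3 3/2 1161/1250
4 2 9049/10000
5 5/2 4299/5000
6 3 8521/10000
7 7/2 4191/5000
f(2.5y,3.5y) = ((4299/5000)/(4191/5000) − 1)/(1) = 36/1397 ≈ 2.5770%

step 1 [0.5y] swap r/2=237/9763: DF=(1 − 237/9763·(0))/(1+237/9763) = 9763/10000 ≈ 0.976300
step 2 [1y] bond c/2=17/400: DF=(2024329/2000000 − 17/400·(0.976300))/(1+17/400) = 9311/10000 ≈ 0.931100
step 3 [1.5y] zero: DF = P = 1161/1250 ≈ 0.928800
step 4 [2y] zero: DF = P = 9049/10000 ≈ 0.904900
step 5 [2.5y] zero: DF = P = 4299/5000 ≈ 0.859800
step 6 [3y] zero: DF = P = 8521/10000 ≈ 0.852100
step 7 [3.5y] swap r/2=809/31456: DF=(1 − 809/31456·(0.976300+0.931100+0.928800+0.904900+0.859800+0.852100))/(1+809/31456) = 4191/5000 ≈ 0.838200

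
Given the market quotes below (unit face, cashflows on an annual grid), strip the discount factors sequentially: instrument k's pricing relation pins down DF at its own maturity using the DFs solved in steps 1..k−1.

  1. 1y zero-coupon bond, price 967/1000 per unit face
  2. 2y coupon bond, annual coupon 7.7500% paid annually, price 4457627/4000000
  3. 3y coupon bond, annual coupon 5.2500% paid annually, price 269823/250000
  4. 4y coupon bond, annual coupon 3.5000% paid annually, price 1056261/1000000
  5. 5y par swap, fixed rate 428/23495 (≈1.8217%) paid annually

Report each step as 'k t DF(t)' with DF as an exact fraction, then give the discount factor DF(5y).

step 1 [1y] zero: DF = P = 967/1000 ≈ 0.967000
step 2 [2y] bond c/1=31/400: DF=(4457627/4000000 − 31/400·(0.967000))/(1+31/400) = 9647/10000 ≈ 0.964700
step 3 [3y] bond c/1=21/400: DF=(269823/250000 − 21/400·(0.967000+0.964700))/(1+21/400) = 9291/10000 ≈ 0.929100
step 4 [4y] bond c/1=7/200: DF=(1056261/1000000 − 7/200·(0.967000+0.964700+0.929100))/(1+7/200) = 4619/5000 ≈ 0.923800
step 5 [5y] swap r/1=428/23495: DF=(1 − 428/23495·(0.967000+0.964700+0.929100+0.923800))/(1+428/23495) = 1143/1250 ≈ 0.914400

1 1 967/1000
2 2 9647/10000
3 3 9291/10000
4 4 4619/5000
5 5 1143/1250
DF(5y) = 1143/1250 ≈ 0.914400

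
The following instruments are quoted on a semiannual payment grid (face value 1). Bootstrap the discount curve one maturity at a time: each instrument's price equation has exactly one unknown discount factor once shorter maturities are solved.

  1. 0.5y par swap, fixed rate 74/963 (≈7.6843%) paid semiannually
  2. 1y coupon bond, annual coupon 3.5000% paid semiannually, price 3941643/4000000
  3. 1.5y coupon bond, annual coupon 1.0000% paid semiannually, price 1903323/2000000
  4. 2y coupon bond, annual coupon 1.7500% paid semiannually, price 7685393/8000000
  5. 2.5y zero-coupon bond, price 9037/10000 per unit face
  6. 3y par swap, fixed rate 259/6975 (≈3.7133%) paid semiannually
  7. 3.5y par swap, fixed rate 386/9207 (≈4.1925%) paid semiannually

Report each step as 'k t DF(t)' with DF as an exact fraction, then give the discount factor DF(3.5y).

step 1 [0.5y] swap r/2=37/963: DF=(1 − 37/963·(0))/(1+37/963) = 963/1000 ≈ 0.963000
step 2 [1y] bond c/2=7/400: DF=(3941643/4000000 − 7/400·(0.963000))/(1+7/400) = 9519/10000 ≈ 0.951900
step 3 [1.5y] bond c/2=1/200: DF=(1903323/2000000 − 1/200·(0.963000+0.951900))/(1+1/200) = 4687/5000 ≈ 0.937400
step 4 [2y] bond c/2=7/800: DF=(7685393/8000000 − 7/800·(0.963000+0.951900+0.937400))/(1+7/800) = 2319/2500 ≈ 0.927600
step 5 [2.5y] zero: DF = P = 9037/10000 ≈ 0.903700
step 6 [3y] swap r/2=259/13950: DF=(1 − 259/13950·(0.963000+0.951900+0.937400+0.927600+0.903700))/(1+259/13950) = 2241/2500 ≈ 0.896400
step 7 [3.5y] swap r/2=193/9207: DF=(1 − 193/9207·(0.963000+0.951900+0.937400+0.927600+0.903700+0.896400))/(1+193/9207) = 8649/10000 ≈ 0.864900

1 1/2 963/1000
2 1 9519/10000
3 3/2 4687/5000
4 2 2319/2500
5 5/2 9037/10000
6 3 2241/2500
7 7/2 8649/10000
DF(3.5y) = 8649/10000 ≈ 0.864900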